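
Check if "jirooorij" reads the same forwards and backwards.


Word: "jirooorij"
Reversed: "jirooorij"
Forward == Backward? jirooorij == jirooorij
Palindrome = Yes


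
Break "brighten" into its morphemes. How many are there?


Word: "brighten"
Morphemes: bright / -en
Each morpheme carries meaning
= 2 morphemes


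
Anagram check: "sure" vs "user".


Word 1: "sure" → sorted: ersu
Word 2: "user" → sorted: ersu
Same letters? ersu == ersu
Anagram = Yes


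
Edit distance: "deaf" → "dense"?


Word 1: "deaf" (length 4)
Word 2: "dense" (length 5)
One optimal edit sequence (insert/delete/substitute each cost 1):
  1. keep 'd'
  2. keep 'e'
  3. insert 'n'  (+1)
  4. substitute 'a' -> 's'  (+1)
  5. substitute 'f' -> 'e'  (+1)
Total edit operations: 3
Edit distance = 3


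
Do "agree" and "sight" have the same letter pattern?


Pattern of "agree": [0, 1, 2, 3, 3]
Pattern of "sight": [0, 1, 2, 3, 4]
Patterns do not match
Same pattern = No


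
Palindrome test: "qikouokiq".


Word: "qikouokiq"
Reversed: "qikouokiq"
Forward == Backward? qikouokiq == qikouokiq
Palindrome = Yes


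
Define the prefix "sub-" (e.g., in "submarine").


Prefix: sub-
Example: submarine (sub- + marine)
Meaning = under / below


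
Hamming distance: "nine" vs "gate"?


Comparing character by character (same length = 4):
  Pos 0: 'n' vs 'g' !=
  Pos 1: 'i' vs 'a' !=
  Pos 2: 'n' vs 't' !=
  Pos 3: 'e' vs 'e' =
Hamming distance = 3


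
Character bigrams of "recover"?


Word: "recover" (length 7)
Number of bigrams = 7 - 2 + 1 = 6
  Position 0: "re"
  Position 1: "ec"
  Position 2: "co"
  Position 3: "ov"
  Position 4: "ve"
  Position 5: "er"
Bigrams = "re", "ec", "co", "ov", "ve", "er"


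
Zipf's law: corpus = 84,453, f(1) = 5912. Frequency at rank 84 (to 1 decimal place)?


Zipf's law: f(r) = f(1) / r
f(1) = 5912
f(84) = 5912 / 84
= 70.4 occurrences


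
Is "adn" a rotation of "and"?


Word: "and", Candidate: "adn"
Method: check if candidate is substring of word+word
"andand" contains "adn"? No
Is rotation = No


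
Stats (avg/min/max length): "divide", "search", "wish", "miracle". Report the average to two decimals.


Lengths: "divide"=6, "search"=6, "wish"=4, "miracle"=7
Sum = 23, Count = 4
Average = 23/4 = 5.75
= avg=5.75, min=4, max=7


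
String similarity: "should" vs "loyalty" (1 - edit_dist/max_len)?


Word 1: "should" (length 6)
Word 2: "loyalty" (length 7)
One optimal edit sequence:
  1. substitute 's' -> 'l'  (+1)
  2. substitute 'h' -> 'o'  (+1)
  3. substitute 'o' -> 'y'  (+1)
  4. substitute 'u' -> 'a'  (+1)
  5. keep 'l'
  6. insert 't'  (+1)
  7. substitute 'd' -> 'y'  (+1)
Edit distance = 6
Max length = max(6, 7) = 7
Similarity = 1 - 6/7
= 0.1429


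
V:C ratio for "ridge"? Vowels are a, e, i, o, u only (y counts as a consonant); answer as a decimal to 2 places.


Word: "ridge"
Vowels (a,e,i,o,u): 2
Consonants: 3
Ratio = 2/3
= 0.67


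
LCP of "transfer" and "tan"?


Word 1: "transfer"
Word 2: "tan"
Comparing from start:
  Pos 0: 't' == 't'
  Pos 1: 'r' != 'a' (stop)
LCP = "t" (length 1)


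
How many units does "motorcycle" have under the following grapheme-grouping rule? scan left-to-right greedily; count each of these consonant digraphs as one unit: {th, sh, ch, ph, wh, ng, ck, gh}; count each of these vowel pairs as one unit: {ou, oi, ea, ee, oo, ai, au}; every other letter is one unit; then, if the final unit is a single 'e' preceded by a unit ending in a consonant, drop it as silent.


Word: "motorcycle" (10 letters)
Left-to-right scan:
  [1] 'm' (letter)
  [2] 'o' (letter)
  [3] 't' (letter)
  [4] 'o' (letter)
  [5] 'r' (letter)
  [6] 'c' (letter)
  [7] 'y' (letter)
  [8] 'c' (letter)
  [9] 'l' (letter)
  [10] 'e' (letter)
Units from scan: 10
Final unit is 'e' after a consonant -> drop as silent (-1)
Sound units = 9 units


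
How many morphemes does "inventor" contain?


Word: "inventor"
Morphemes: invent | -or
Each morpheme carries meaning
= 2 morphemes


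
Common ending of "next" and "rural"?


Word 1: "next"
Word 2: "rural"
Comparing from end:
  Pos -1: 't' != 'l' (stop)
LCS = "" (length 0)


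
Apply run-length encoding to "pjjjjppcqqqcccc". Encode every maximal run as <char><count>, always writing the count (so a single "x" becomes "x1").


String: "pjjjjppcqqqcccc"
Scanning for consecutive runs:
  'p' x 1
  'j' x 4
  'p' x 2
  'c' x 1
  'q' x 3
  'c' x 4
RLE = "p1j4p2c1q3c4"


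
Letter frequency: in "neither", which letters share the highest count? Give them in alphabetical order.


Word: "neither"
Letter counts:
  'e': 2
  'h': 1
  'i': 1
  'n': 1
  'r': 1
  't': 1
Maximum count = 2
Most frequent = 'e' (2 times each)


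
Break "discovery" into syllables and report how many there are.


Word: "discovery"
Syllable breakdown: dis / cov / er / y
Counting: 4 parts
= 4 syllables


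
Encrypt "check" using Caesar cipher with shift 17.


Word: "check"
Shift: 17
Each letter → (letter + shift) mod 26:
  'c' (2) + 17 = 19 → 't'
  'h' (7) + 17 = 24 → 'y'
  'e' (4) + 17 = 21 → 'v'
  'c' (2) + 17 = 19 → 't'
  'k' (10) + 17 = 1 → 'b'
Result = "tyvtb"


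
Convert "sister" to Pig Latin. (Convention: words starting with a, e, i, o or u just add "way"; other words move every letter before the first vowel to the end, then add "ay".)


Word: "sister"
Starts with consonant(s) → move to end, add 'ay'
Consonant cluster: "s"
Pig Latin = "istersay"


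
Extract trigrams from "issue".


Word: "issue" (length 5)
Number of trigrams = 5 - 3 + 1 = 3
  Position 0: "iss"
  Position 1: "ssu"
  Position 2: "sue"
Trigrams = "iss", "ssu", "sue"


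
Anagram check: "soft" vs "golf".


Word 1: "soft" → sorted: fost
Word 2: "golf" → sorted: fglo
Same letters? fost != fglo
Anagram = No


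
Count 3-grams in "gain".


Word: "gain" (length 4)
Number of 3-grams = length - 3 + 1 = 4 - 3 + 1
= 2


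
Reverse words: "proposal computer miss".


Original: "proposal computer miss"
Words (1..n): proposal | computer | miss
Reversed (n..1): miss | computer | proposal
Result = "miss computer proposal"


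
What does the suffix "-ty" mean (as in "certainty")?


Suffix: -ty
Example: certainty (certain + -ty)
Meaning = quality of


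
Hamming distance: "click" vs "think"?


Comparing character by character (same length = 5):
  Pos 0: 'c' vs 't' !=
  Pos 1: 'l' vs 'h' !=
  Pos 2: 'i' vs 'i' =
  Pos 3: 'c' vs 'n' !=
  Pos 4: 'k' vs 'k' =
Hamming distance = 3


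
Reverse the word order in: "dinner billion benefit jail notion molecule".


Original: "dinner billion benefit jail notion molecule"
Words (1..n): dinner | billion | benefit | jail | notion | molecule
Reversed (n..1): molecule | notion | jail | benefit | billion | dinner
Result = "molecule notion jail benefit billion dinner"


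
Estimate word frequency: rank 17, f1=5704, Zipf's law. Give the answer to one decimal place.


Zipf's law: f(r) = f(1) / r
f(1) = 5704
f(17) = 5704 / 17
= 335.5 occurrences


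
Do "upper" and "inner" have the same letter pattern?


Pattern of "upper": [0, 1, 1, 2, 3]
Pattern of "inner": [0, 1, 1, 2, 3]
Patterns match
Same pattern = Yes


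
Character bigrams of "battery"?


Word: "battery" (length 7)
Number of bigrams = 7 - 2 + 1 = 6
  Position 0: "ba"
  Position 1: "at"
  Position 2: "tt"
  Position 3: "te"
  Position 4: "er"
  Position 5: "ry"
Bigrams = "ba", "at", "tt", "te", "er", "ry"


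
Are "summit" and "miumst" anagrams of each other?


Word 1: "summit" → sorted: immstu
Word 2: "miumst" → sorted: immstu
Same letters? immstu == immstu
Anagram = Yes


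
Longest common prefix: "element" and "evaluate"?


Word 1: "element"
Word 2: "evaluate"
Comparing from start:
  Pos 0: 'e' == 'e'
  Pos 1: 'l' != 'v' (stop)
LCP = "e" (length 1)


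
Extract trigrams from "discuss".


Word: "discuss" (length 7)
Number of trigrams = 7 - 3 + 1 = 5
  Position 0: "dis"
  Position 1: "isc"
  Position 2: "scu"
  Position 3: "cus"
  Position 4: "uss"
Trigrams = "dis", "isc", "scu", "cus", "uss"


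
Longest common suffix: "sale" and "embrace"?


Word 1: "sale"
Word 2: "embrace"
Comparing from end:
  Pos -1: 'e' == 'e'
  Pos -2: 'l' != 'c' (stop)
LCS = "e" (length 1)


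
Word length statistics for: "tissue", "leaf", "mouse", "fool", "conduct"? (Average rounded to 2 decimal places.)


Lengths: "tissue"=6, "leaf"=4, "mouse"=5, "fool"=4, "conduct"=7
Sum = 26, Count = 5
Average = 26/5 = 5.20
= avg=5.20, min=4, max=7


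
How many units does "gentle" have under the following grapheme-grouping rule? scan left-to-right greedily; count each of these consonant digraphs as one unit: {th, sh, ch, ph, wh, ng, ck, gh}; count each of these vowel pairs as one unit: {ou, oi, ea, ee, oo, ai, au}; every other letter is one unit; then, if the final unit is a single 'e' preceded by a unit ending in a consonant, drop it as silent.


Word: "gentle" (6 letters)
Left-to-right scan:
  (1) 'g' (letter)
  (2) 'e' (letter)
  (3) 'n' (letter)
  (4) 't' (letter)
  (5) 'l' (letter)
  (6) 'e' (letter)
Units from scan: 6
Final unit is 'e' after a consonant -> drop as silent (-1)
Sound units = 5 units


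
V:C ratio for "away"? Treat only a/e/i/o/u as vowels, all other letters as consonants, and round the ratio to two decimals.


Word: "away"
Vowels (a,e,i,o,u): 2
Consonants: 2
Ratio = 2/2
= 1.00


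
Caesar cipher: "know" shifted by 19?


Word: "know"
Shift: 19
Each letter → (letter + shift) mod 26:
  'k' (10) + 19 = 3 → 'd'
  'n' (13) + 19 = 6 → 'g'
  'o' (14) + 19 = 7 → 'h'
  'w' (22) + 19 = 15 → 'p'
Result = "dghp"


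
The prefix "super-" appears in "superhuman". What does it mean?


Prefix: super-
Example: superhuman = super- + human
Meaning = above / beyond


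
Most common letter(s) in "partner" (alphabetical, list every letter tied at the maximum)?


Word: "partner"
Letter counts:
  'a': 1
  'e': 1
  'n': 1
  'p': 1
  'r': 2
  't': 1
Maximum count = 2
Most frequent = 'r' (2 times each)


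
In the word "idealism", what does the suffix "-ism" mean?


Suffix: -ism
Example: idealism = ideal + -ism
Meaning = belief / practice


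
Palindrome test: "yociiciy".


Word: "yociiciy"
Reversed: "yiciicoy"
Forward == Backward? yociiciy != yiciicoy
Palindrome = No


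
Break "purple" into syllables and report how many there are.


Word: "purple"
Syllable breakdown: pur-ple
Counting: 2 parts
= 2 syllables


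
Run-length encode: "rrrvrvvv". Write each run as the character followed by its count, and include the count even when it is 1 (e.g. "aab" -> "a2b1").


String: "rrrvrvvv"
Scanning for consecutive runs:
  'r' x 3
  'v' x 1
  'r' x 1
  'v' x 3
RLE = "r3v1r1v3"


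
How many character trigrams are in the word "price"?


Word: "price" (length 5)
Number of 3-grams = length - 3 + 1 = 5 - 3 + 1
= 3


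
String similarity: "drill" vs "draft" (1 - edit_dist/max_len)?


Word 1: "drill" (length 5)
Word 2: "draft" (length 5)
One optimal edit sequence:
  1. keep 'd'
  2. keep 'r'
  3. substitute 'i' -> 'a'  (+1)
  4. substitute 'l' -> 'f'  (+1)
  5. substitute 'l' -> 't'  (+1)
Edit distance = 3
Max length = max(5, 5) = 5
Similarity = 1 - 3/5
= 0.4000


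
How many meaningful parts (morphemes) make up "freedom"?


Word: "freedom"
Morphemes: free | -dom
Each morpheme carries meaning
= 2 morphemes


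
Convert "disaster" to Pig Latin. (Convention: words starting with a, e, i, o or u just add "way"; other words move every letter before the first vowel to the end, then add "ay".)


Word: "disaster"
Starts with consonant(s) → move to end, add 'ay'
Consonant cluster: "d"
Pig Latin = "isasterday"


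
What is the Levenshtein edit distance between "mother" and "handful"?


Word 1: "mother" (length 6)
Word 2: "handful" (length 7)
One optimal edit sequence (insert/delete/substitute each cost 1):
  1. insert 'h'  (+1)
  2. substitute 'm' -> 'a'  (+1)
  3. substitute 'o' -> 'n'  (+1)
  4. substitute 't' -> 'd'  (+1)
  5. substitute 'h' -> 'f'  (+1)
  6. substitute 'e' -> 'u'  (+1)
  7. substitute 'r' -> 'l'  (+1)
Total edit operations: 7
Edit distance = 7


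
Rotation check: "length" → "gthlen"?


Word: "length", Candidate: "gthlen"
Method: check if candidate is substring of word+word
"lengthlength" contains "gthlen"? Yes
Is rotation = Yes


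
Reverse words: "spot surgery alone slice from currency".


Original: "spot surgery alone slice from currency"
Words (1..n): spot | surgery | alone | slice | from | currency
Reversed (n..1): currency | from | slice | alone | surgery | spot
Result = "currency from slice alone surgery spot"


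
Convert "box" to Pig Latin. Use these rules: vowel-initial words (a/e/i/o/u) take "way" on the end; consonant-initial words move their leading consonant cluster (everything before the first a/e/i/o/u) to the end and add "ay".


Word: "box"
Starts with consonant(s) → move to end, add 'ay'
Consonant cluster: "b"
Pig Latin = "oxbay"


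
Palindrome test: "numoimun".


Word: "numoimun"
Reversed: "numiomun"
Forward == Backward? numoimun != numiomun
Palindrome = No


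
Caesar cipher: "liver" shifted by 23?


Word: "liver"
Shift: 23
Each letter → (letter + shift) mod 26:
  'l' (11) + 23 = 8 → 'i'
  'i' (8) + 23 = 5 → 'f'
  'v' (21) + 23 = 18 → 's'
  'e' (4) + 23 = 1 → 'b'
  'r' (17) + 23 = 14 → 'o'
Result = "ifsbo"


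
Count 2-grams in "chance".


Word: "chance" (length 6)
Number of 2-grams = length - 2 + 1 = 6 - 2 + 1
= 5


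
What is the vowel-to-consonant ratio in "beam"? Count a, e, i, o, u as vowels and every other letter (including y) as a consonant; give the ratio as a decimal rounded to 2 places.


Word: "beam"
Vowels (a,e,i,o,u): 2
Consonants: 2
Ratio = 2/2
= 1.00


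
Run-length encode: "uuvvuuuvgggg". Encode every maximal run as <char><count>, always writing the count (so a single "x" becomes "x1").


String: "uuvvuuuvgggg"
Scanning for consecutive runs:
  'u' x 2
  'v' x 2
  'u' x 3
  'v' x 1
  'g' x 4
RLE = "u2v2u3v1g4"


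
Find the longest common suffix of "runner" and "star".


Word 1: "runner"
Word 2: "star"
Comparing from end:
  Pos -1: 'r' == 'r'
  Pos -2: 'e' != 'a' (stop)
LCS = "r" (length 1)


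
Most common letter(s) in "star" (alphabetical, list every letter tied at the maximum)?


Word: "star"
Letter counts:
  'a': 1
  'r': 1
  's': 1
  't': 1
Maximum count = 1
Most frequent = 'a', 'r', 's', 't' (1 time each)


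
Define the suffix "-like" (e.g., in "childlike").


Suffix: -like
As in: childlike -> child + -like
Meaning = resembling


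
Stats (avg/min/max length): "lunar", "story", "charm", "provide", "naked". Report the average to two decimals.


Lengths: "lunar"=5, "story"=5, "charm"=5, "provide"=7, "naked"=5
Sum = 27, Count = 5
Average = 27/5 = 5.40
= avg=5.40, min=5, max=7


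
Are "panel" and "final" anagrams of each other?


Word 1: "panel" → sorted: aelnp
Word 2: "final" → sorted: afiln
Same letters? aelnp != afiln
Anagram = No


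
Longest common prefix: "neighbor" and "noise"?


Word 1: "neighbor"
Word 2: "noise"
Comparing from start:
  Pos 0: 'n' == 'n'
  Pos 1: 'e' != 'o' (stop)
LCP = "n" (length 1)


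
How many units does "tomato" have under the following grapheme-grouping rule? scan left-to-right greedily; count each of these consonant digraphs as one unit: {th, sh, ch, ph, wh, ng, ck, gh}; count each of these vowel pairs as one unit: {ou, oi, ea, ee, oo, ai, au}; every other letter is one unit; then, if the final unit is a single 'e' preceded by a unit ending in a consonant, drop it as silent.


Word: "tomato" (6 letters)
Left-to-right scan:
  [1] 't' (letter)
  [2] 'o' (letter)
  [3] 'm' (letter)
  [4] 'a' (letter)
  [5] 't' (letter)
  [6] 'o' (letter)
Units from scan: 6
Sound units = 6 units


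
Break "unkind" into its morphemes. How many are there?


Word: "unkind"
Morphemes: un- + kind
Each morpheme carries meaning
= 2 morphemes


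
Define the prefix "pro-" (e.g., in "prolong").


Prefix: pro-
Example: prolong (pro- + long)
Meaning = forward / in favor of


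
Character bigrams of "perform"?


Word: "perform" (length 7)
Number of bigrams = 7 - 2 + 1 = 6
  Position 0: "pe"
  Position 1: "er"
  Position 2: "rf"
  Position 3: "fo"
  Position 4: "or"
  Position 5: "rm"
Bigrams = "pe", "er", "rf", "fo", "or", "rm"


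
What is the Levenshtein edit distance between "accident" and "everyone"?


Word 1: "accident" (length 8)
Word 2: "everyone" (length 8)
One optimal edit sequence (insert/delete/substitute each cost 1):
  1. substitute 'a' -> 'e'  (+1)
  2. substitute 'c' -> 'v'  (+1)
  3. substitute 'c' -> 'e'  (+1)
  4. substitute 'i' -> 'r'  (+1)
  5. substitute 'd' -> 'y'  (+1)
  6. substitute 'e' -> 'o'  (+1)
  7. keep 'n'
  8. substitute 't' -> 'e'  (+1)
Total edit operations: 7
Edit distance = 7


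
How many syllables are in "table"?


Word: "table"
Syllable breakdown: ta-ble
Counting: 2 parts
= 2 syllables


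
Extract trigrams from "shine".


Word: "shine" (length 5)
Number of trigrams = 5 - 3 + 1 = 3
  Position 0: "shi"
  Position 1: "hin"
  Position 2: "ine"
Trigrams = "shi", "hin", "ine"


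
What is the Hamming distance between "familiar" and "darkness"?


Comparing character by character (same length = 8):
  Pos 0: 'f' vs 'd' !=
  Pos 1: 'a' vs 'a' =
  Pos 2: 'm' vs 'r' !=
  Pos 3: 'i' vs 'k' !=
  Pos 4: 'l' vs 'n' !=
  Pos 5: 'i' vs 'e' !=
  Pos 6: 'a' vs 's' !=
  Pos 7: 'r' vs 's' !=
Hamming distance = 7


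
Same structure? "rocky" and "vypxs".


Pattern of "rocky": [0, 1, 2, 3, 4]
Pattern of "vypxs": [0, 1, 2, 3, 4]
Patterns match
Same pattern = Yes


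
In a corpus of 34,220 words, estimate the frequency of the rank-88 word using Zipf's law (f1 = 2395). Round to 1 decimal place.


Zipf's law: f(r) = f(1) / r
f(1) = 2395
f(88) = 2395 / 88
= 27.2 occurrences


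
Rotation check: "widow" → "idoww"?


Word: "widow", Candidate: "idoww"
Method: check if candidate is substring of word+word
"widowwidow" contains "idoww"? Yes
Is rotation = Yes


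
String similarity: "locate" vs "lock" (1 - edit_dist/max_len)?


Word 1: "locate" (length 6)
Word 2: "lock" (length 4)
One optimal edit sequence:
  1. keep 'l'
  2. keep 'o'
  3. keep 'c'
  4. delete 'a'  (+1)
  5. delete 't'  (+1)
  6. substitute 'e' -> 'k'  (+1)
Edit distance = 3
Max length = max(6, 4) = 6
Similarity = 1 - 3/6
= 0.5000


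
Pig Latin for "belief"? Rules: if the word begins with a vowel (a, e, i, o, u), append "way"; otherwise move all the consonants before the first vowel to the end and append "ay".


Word: "belief"
Starts with consonant(s) → move to end, add 'ay'
Consonant cluster: "b"
Pig Latin = "eliefbay"


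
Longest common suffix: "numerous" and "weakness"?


Word 1: "numerous"
Word 2: "weakness"
Comparing from end:
  Pos -1: 's' == 's'
  Pos -2: 'u' != 's' (stop)
LCS = "s" (length 1)


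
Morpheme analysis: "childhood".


Word: "childhood"
Morphemes: child / -hood
Each morpheme carries meaning
= 2 morphemes


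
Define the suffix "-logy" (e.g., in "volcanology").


Suffix: -logy
Example: volcanology (volcano + -logy)
Meaning = study of


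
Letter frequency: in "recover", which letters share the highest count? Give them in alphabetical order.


Word: "recover"
Letter counts:
  'c': 1
  'e': 2
  'o': 1
  'r': 2
  'v': 1
Maximum count = 2
Most frequent = 'e', 'r' (2 times each)


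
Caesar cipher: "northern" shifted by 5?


Word: "northern"
Shift: 5
Each letter → (letter + shift) mod 26:
  'n' (13) + 5 = 18 → 's'
  'o' (14) + 5 = 19 → 't'
  'r' (17) + 5 = 22 → 'w'
  't' (19) + 5 = 24 → 'y'
  'h' (7) + 5 = 12 → 'm'
  'e' (4) + 5 = 9 → 'j'
  'r' (17) + 5 = 22 → 'w'
  'n' (13) + 5 = 18 → 's'
Result = "stwymjws"


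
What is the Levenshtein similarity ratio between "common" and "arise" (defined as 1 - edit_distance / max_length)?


Word 1: "common" (length 6)
Word 2: "arise" (length 5)
One optimal edit sequence:
  1. delete 'c'  (+1)
  2. substitute 'o' -> 'a'  (+1)
  3. substitute 'm' -> 'r'  (+1)
  4. substitute 'm' -> 'i'  (+1)
  5. substitute 'o' -> 's'  (+1)
  6. substitute 'n' -> 'e'  (+1)
Edit distance = 6
Max length = max(6, 5) = 6
Similarity = 1 - 6/6
= 0.0000


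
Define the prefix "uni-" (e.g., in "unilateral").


Prefix: uni-
As in: unilateral -> uni- + lateral
Meaning = one


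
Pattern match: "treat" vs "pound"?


Pattern of "treat": [0, 1, 2, 3, 0]
Pattern of "pound": [0, 1, 2, 3, 4]
Patterns do not match
Same pattern = No


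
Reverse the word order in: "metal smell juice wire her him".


Original: "metal smell juice wire her him"
Words (1..n): metal | smell | juice | wire | her | him
Reversed (n..1): him | her | wire | juice | smell | metal
Result = "him her wire juice smell metal"


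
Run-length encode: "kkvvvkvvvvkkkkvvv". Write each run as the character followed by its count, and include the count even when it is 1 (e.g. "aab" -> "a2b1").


String: "kkvvvkvvvvkkkkvvv"
Scanning for consecutive runs:
  'k' x 2
  'v' x 3
  'k' x 1
  'v' x 4
  'k' x 4
  'v' x 3
RLE = "k2v3k1v4k4v3"


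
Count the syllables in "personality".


Word: "personality"
Syllable breakdown: per-son-al-i-ty
Counting: 5 parts
= 5 syllables


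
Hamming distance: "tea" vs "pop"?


Comparing character by character (same length = 3):
  Pos 0: 't' vs 'p' !=
  Pos 1: 'e' vs 'o' !=
  Pos 2: 'a' vs 'p' !=
Hamming distance = 3


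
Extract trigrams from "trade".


Word: "trade" (length 5)
Number of trigrams = 5 - 3 + 1 = 3
  Position 0: "tra"
  Position 1: "rad"
  Position 2: "ade"
Trigrams = "tra", "rad", "ade"


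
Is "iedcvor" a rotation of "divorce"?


Word: "divorce", Candidate: "iedcvor"
Method: check if candidate is substring of word+word
"divorcedivorce" contains "iedcvor"? No
Is rotation = No


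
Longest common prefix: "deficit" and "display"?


Word 1: "deficit"
Word 2: "display"
Comparing from start:
  Pos 0: 'd' == 'd'
  Pos 1: 'e' != 'i' (stop)
LCP = "d" (length 1)


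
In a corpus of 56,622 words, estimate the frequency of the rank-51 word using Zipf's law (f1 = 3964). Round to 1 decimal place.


Zipf's law: f(r) = f(1) / r
f(1) = 3964
f(51) = 3964 / 51
= 77.7 occurrences


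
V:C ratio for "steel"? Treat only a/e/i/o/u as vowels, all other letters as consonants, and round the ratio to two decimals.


Word: "steel"
Vowels (a,e,i,o,u): 2
Consonants: 3
Ratio = 2/3
= 0.67


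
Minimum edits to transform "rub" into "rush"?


Word 1: "rub" (length 3)
Word 2: "rush" (length 4)
One optimal edit sequence (insert/delete/substitute each cost 1):
  1. keep 'r'
  2. keep 'u'
  3. insert 's'  (+1)
  4. substitute 'b' -> 'h'  (+1)
Total edit operations: 2
Edit distance = 2


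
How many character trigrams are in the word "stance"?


Word: "stance" (length 6)
Number of 3-grams = length - 3 + 1 = 6 - 3 + 1
= 4


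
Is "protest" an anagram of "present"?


Word 1: "present" → sorted: eenprst
Word 2: "protest" → sorted: eoprstt
Same letters? eenprst != eoprstt
Anagram = No


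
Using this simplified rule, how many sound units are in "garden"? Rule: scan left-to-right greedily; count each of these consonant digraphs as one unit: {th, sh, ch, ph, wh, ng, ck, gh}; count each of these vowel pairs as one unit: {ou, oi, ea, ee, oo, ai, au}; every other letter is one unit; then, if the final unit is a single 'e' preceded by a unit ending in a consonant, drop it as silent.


Word: "garden" (6 letters)
Left-to-right scan:
  [1] 'g' (letter)
  [2] 'a' (letter)
  [3] 'r' (letter)
  [4] 'd' (letter)
  [5] 'e' (letter)
  [6] 'n' (letter)
Units from scan: 6
Sound units = 6 units


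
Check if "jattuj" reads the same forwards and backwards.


Word: "jattuj"
Reversed: "juttaj"
Forward == Backward? jattuj != juttaj
Palindrome = No


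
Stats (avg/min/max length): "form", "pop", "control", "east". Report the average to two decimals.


Lengths: "form"=4, "pop"=3, "control"=7, "east"=4
Sum = 18, Count = 4
Average = 18/4 = 4.50
= avg=4.50, min=3, max=7


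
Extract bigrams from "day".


Word: "day" (length 3)
Number of bigrams = 3 - 2 + 1 = 2
  Position 0: "da"
  Position 1: "ay"
Bigrams = "da", "ay"


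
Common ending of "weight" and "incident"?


Word 1: "weight"
Word 2: "incident"
Comparing from end:
  Pos -1: 't' == 't'
  Pos -2: 'h' != 'n' (stop)
LCS = "t" (length 1)


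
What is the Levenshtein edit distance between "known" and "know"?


Word 1: "known" (length 5)
Word 2: "know" (length 4)
One optimal edit sequence (insert/delete/substitute each cost 1):
  1. keep 'k'
  2. keep 'n'
  3. keep 'o'
  4. keep 'w'
  5. delete 'n'  (+1)
Total edit operations: 1
Edit distance = 1


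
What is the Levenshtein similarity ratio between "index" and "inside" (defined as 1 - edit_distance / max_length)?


Word 1: "index" (length 5)
Word 2: "inside" (length 6)
One optimal edit sequence:
  1. keep 'i'
  2. keep 'n'
  3. insert 's'  (+1)
  4. insert 'i'  (+1)
  5. keep 'd'
  6. keep 'e'
  7. delete 'x'  (+1)
Edit distance = 3
Max length = max(5, 6) = 6
Similarity = 1 - 3/6
= 0.5000


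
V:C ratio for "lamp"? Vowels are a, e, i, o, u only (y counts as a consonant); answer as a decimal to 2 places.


Word: "lamp"
Vowels (a,e,i,o,u): 1
Consonants: 3
Ratio = 1/3
= 0.33


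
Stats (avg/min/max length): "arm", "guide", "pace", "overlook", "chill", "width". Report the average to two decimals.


Lengths: "arm"=3, "guide"=5, "pace"=4, "overlook"=8, "chill"=5, "width"=5
Sum = 30, Count = 6
Average = 30/6 = 5.00
= avg=5.00, min=3, max=8


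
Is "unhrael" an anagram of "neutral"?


Word 1: "neutral" → sorted: aelnrtu
Word 2: "unhrael" → sorted: aehlnru
Same letters? aelnrtu != aehlnru
Anagram = No


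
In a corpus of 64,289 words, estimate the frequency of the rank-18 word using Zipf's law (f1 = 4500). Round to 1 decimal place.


Zipf's law: f(r) = f(1) / r
f(1) = 4500
f(18) = 4500 / 18
= 250.0 occurrences


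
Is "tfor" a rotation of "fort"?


Word: "fort", Candidate: "tfor"
Method: check if candidate is substring of word+word
"fortfort" contains "tfor"? Yes
Is rotation = Yes


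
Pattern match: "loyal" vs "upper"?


Pattern of "loyal": [0, 1, 2, 3, 0]
Pattern of "upper": [0, 1, 1, 2, 3]
Patterns do not match
Same pattern = No


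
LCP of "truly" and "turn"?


Word 1: "truly"
Word 2: "turn"
Comparing from start:
  Pos 0: 't' == 't'
  Pos 1: 'r' != 'u' (stop)
LCP = "t" (length 1)


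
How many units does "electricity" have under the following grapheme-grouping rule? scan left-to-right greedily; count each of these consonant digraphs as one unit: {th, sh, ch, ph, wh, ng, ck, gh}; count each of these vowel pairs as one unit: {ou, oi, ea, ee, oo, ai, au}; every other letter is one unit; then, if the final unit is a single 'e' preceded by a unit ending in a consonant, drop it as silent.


Word: "electricity" (11 letters)
Left-to-right scan:
  1. 'e' (letter)
  2. 'l' (letter)
  3. 'e' (letter)
  4. 'c' (letter)
  5. 't' (letter)
  6. 'r' (letter)
  7. 'i' (letter)
  8. 'c' (letter)
  9. 'i' (letter)
  10. 't' (letter)
  11. 'y' (letter)
Units from scan: 11
Sound units = 11 units


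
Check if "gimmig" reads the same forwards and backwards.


Word: "gimmig"
Reversed: "gimmig"
Forward == Backward? gimmig == gimmig
Palindrome = Yes


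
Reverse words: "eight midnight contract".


Original: "eight midnight contract"
Words (1..n): eight | midnight | contract
Reversed (n..1): contract | midnight | eight
Result = "contract midnight eight"


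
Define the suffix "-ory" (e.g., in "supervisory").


Suffix: -ory
Example: supervisory (supervise + -ory, with a spelling change)
Meaning = relating to / place for


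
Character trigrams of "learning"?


Word: "learning" (length 8)
Number of trigrams = 8 - 3 + 1 = 6
  Position 0: "lea"
  Position 1: "ear"
  Position 2: "arn"
  Position 3: "rni"
  Position 4: "nin"
  Position 5: "ing"
Trigrams = "lea", "ear", "arn", "rni", "nin", "ing"


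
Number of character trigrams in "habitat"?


Word: "habitat" (length 7)
Number of 3-grams = length - 3 + 1 = 7 - 3 + 1
= 5


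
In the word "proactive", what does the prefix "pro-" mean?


Prefix: pro-
Example: proactive = pro- + active
Meaning = forward / in favor of


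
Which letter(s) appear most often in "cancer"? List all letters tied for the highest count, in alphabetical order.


Word: "cancer"
Letter counts:
  'a': 1
  'c': 2
  'e': 1
  'n': 1
  'r': 1
Maximum count = 2
Most frequent = 'c' (2 times each)


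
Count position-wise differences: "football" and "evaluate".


Comparing character by character (same length = 8):
  Pos 0: 'f' vs 'e' !=
  Pos 1: 'o' vs 'v' !=
  Pos 2: 'o' vs 'a' !=
  Pos 3: 't' vs 'l' !=
  Pos 4: 'b' vs 'u' !=
  Pos 5: 'a' vs 'a' =
  Pos 6: 'l' vs 't' !=
  Pos 7: 'l' vs 'e' !=
Hamming distance = 7


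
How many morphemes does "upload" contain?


Word: "upload"
Morphemes: up- | load
Each morpheme carries meaning
= 2 morphemes


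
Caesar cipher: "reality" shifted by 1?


Word: "reality"
Shift: 1
Each letter → (letter + shift) mod 26:
  'r' (17) + 1 = 18 → 's'
  'e' (4) + 1 = 5 → 'f'
  'a' (0) + 1 = 1 → 'b'
  'l' (11) + 1 = 12 → 'm'
  'i' (8) + 1 = 9 → 'j'
  't' (19) + 1 = 20 → 'u'
  'y' (24) + 1 = 25 → 'z'
Result = "sfbmjuz"


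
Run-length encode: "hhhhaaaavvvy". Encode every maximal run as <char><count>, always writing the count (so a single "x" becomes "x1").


String: "hhhhaaaavvvy"
Scanning for consecutive runs:
  'h' x 4
  'a' x 4
  'v' x 3
  'y' x 1
RLE = "h4a4v3y1"


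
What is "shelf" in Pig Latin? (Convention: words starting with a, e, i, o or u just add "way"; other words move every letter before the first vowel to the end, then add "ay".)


Word: "shelf"
Starts with consonant(s) → move to end, add 'ay'
Consonant cluster: "sh"
Pig Latin = "elfshay"


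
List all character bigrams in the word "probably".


Word: "probably" (length 8)
Number of bigrams = 8 - 2 + 1 = 7
  Position 0: "pr"
  Position 1: "ro"
  Position 2: "ob"
  Position 3: "ba"
  Position 4: "ab"
  Position 5: "bl"
  Position 6: "ly"
Bigrams = "pr", "ro", "ob", "ba", "ab", "bl", "ly"


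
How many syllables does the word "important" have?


Word: "important"
Syllable breakdown: im / por / tant
Counting: 3 parts
= 3 syllables


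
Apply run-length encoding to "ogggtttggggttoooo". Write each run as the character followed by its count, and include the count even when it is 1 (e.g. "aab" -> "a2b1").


String: "ogggtttggggttoooo"
Scanning for consecutive runs:
  'o' x 1
  'g' x 3
  't' x 3
  'g' x 4
  't' x 2
  'o' x 4
RLE = "o1g3t3g4t2o4"


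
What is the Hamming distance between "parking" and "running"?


Comparing character by character (same length = 7):
  Pos 0: 'p' vs 'r' !=
  Pos 1: 'a' vs 'u' !=
  Pos 2: 'r' vs 'n' !=
  Pos 3: 'k' vs 'n' !=
  Pos 4: 'i' vs 'i' =
  Pos 5: 'n' vs 'n' =
  Pos 6: 'g' vs 'g' =
Hamming distance = 4


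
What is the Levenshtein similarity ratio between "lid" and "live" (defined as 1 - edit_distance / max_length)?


Word 1: "lid" (length 3)
Word 2: "live" (length 4)
One optimal edit sequence:
  1. keep 'l'
  2. keep 'i'
  3. insert 'v'  (+1)
  4. substitute 'd' -> 'e'  (+1)
Edit distance = 2
Max length = max(3, 4) = 4
Similarity = 1 - 2/4
= 0.5000


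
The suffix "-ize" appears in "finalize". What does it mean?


Suffix: -ize
As in: finalize -> final + -ize
Meaning = to make


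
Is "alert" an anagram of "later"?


Word 1: "later" → sorted: aelrt
Word 2: "alert" → sorted: aelrt
Same letters? aelrt == aelrt
Anagram = Yes


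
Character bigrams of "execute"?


Word: "execute" (length 7)
Number of bigrams = 7 - 2 + 1 = 6
  Position 0: "ex"
  Position 1: "xe"
  Position 2: "ec"
  Position 3: "cu"
  Position 4: "ut"
  Position 5: "te"
Bigrams = "ex", "xe", "ec", "cu", "ut", "te"


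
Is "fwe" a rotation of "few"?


Word: "few", Candidate: "fwe"
Method: check if candidate is substring of word+word
"fewfew" contains "fwe"? No
Is rotation = No


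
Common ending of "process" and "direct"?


Word 1: "process"
Word 2: "direct"
Comparing from end:
  Pos -1: 's' != 't' (stop)
LCS = "" (length 0)


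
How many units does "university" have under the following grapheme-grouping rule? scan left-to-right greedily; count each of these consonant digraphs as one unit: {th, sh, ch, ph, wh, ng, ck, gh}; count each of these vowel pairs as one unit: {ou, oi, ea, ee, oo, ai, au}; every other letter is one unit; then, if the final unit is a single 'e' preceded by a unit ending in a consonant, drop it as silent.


Word: "university" (10 letters)
Left-to-right scan:
  1. 'u' (letter)
  2. 'n' (letter)
  3. 'i' (letter)
  4. 'v' (letter)
  5. 'e' (letter)
  6. 'r' (letter)
  7. 's' (letter)
  8. 'i' (letter)
  9. 't' (letter)
  10. 'y' (letter)
Units from scan: 10
Sound units = 10 units


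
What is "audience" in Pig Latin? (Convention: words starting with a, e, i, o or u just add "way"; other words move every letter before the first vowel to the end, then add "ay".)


Word: "audience"
Starts with vowel → add 'way'
Pig Latin = "audienceway"


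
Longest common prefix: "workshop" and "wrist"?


Word 1: "workshop"
Word 2: "wrist"
Comparing from start:
  Pos 0: 'w' == 'w'
  Pos 1: 'o' != 'r' (stop)
LCP = "w" (length 1)


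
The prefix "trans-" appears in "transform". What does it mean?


Prefix: trans-
As in: transform -> trans- + form
Meaning = across


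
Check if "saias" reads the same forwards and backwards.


Word: "saias"
Reversed: "saias"
Forward == Backward? saias == saias
Palindrome = Yes


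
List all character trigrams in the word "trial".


Word: "trial" (length 5)
Number of trigrams = 5 - 3 + 1 = 3
  Position 0: "tri"
  Position 1: "ria"
  Position 2: "ial"
Trigrams = "tri", "ria", "ial"


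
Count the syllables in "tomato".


Word: "tomato"
Syllable breakdown: to | ma | to
Counting: 3 parts
= 3 syllables


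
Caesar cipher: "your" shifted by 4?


Word: "your"
Shift: 4
Each letter → (letter + shift) mod 26:
  'y' (24) + 4 = 2 → 'c'
  'o' (14) + 4 = 18 → 's'
  'u' (20) + 4 = 24 → 'y'
  'r' (17) + 4 = 21 → 'v'
Result = "csyv"


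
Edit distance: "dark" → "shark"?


Word 1: "dark" (length 4)
Word 2: "shark" (length 5)
One optimal edit sequence (insert/delete/substitute each cost 1):
  1. insert 's'  (+1)
  2. substitute 'd' -> 'h'  (+1)
  3. keep 'a'
  4. keep 'r'
  5. keep 'k'
Total edit operations: 2
Edit distance = 2


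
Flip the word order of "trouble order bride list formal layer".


Original: "trouble order bride list formal layer"
Words (1..n): trouble | order | bride | list | formal | layer
Reversed (n..1): layer | formal | list | bride | order | trouble
Result = "layer formal list bride order trouble"


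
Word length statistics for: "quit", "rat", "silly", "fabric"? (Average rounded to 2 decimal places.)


Lengths: "quit"=4, "rat"=3, "silly"=5, "fabric"=6
Sum = 18, Count = 4
Average = 18/4 = 4.50
= avg=4.50, min=3, max=6


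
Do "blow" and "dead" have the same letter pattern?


Pattern of "blow": [0, 1, 2, 3]
Pattern of "dead": [0, 1, 2, 0]
Patterns do not match
Same pattern = No


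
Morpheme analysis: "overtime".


Word: "overtime"
Morphemes: over- | time
Each morpheme carries meaning
= 2 morphemes


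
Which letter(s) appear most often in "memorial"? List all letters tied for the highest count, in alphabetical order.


Word: "memorial"
Letter counts:
  'a': 1
  'e': 1
  'i': 1
  'l': 1
  'm': 2
  'o': 1
  'r': 1
Maximum count = 2
Most frequent = 'm' (2 times each)


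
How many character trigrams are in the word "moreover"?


Word: "moreover" (length 8)
Number of 3-grams = length - 3 + 1 = 8 - 3 + 1
= 6


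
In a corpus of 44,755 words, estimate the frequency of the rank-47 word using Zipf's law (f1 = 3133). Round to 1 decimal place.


Zipf's law: f(r) = f(1) / r
f(1) = 3133
f(47) = 3133 / 47
= 66.7 occurrences


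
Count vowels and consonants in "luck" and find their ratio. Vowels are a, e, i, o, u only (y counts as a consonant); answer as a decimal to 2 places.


Word: "luck"
Vowels (a,e,i,o,u): 1
Consonants: 3
Ratio = 1/3
= 0.33


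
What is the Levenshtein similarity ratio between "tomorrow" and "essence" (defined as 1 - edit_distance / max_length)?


Word 1: "tomorrow" (length 8)
Word 2: "essence" (length 7)
One optimal edit sequence:
  1. delete 't'  (+1)
  2. substitute 'o' -> 'e'  (+1)
  3. substitute 'm' -> 's'  (+1)
  4. substitute 'o' -> 's'  (+1)
  5. substitute 'r' -> 'e'  (+1)
  6. substitute 'r' -> 'n'  (+1)
  7. substitute 'o' -> 'c'  (+1)
  8. substitute 'w' -> 'e'  (+1)
Edit distance = 8
Max length = max(8, 7) = 8
Similarity = 1 - 8/8
= 0.0000


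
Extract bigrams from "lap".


Word: "lap" (length 3)
Number of bigrams = 3 - 2 + 1 = 2
  Position 0: "la"
  Position 1: "ap"
Bigrams = "la", "ap"


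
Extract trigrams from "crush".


Word: "crush" (length 5)
Number of trigrams = 5 - 3 + 1 = 3
  Position 0: "cru"
  Position 1: "rus"
  Position 2: "ush"
Trigrams = "cru", "rus", "ush"


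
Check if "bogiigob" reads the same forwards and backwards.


Word: "bogiigob"
Reversed: "bogiigob"
Forward == Backward? bogiigob == bogiigob
Palindrome = Yes


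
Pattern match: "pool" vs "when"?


Pattern of "pool": [0, 1, 1, 2]
Pattern of "when": [0, 1, 2, 3]
Patterns do not match
Same pattern = No


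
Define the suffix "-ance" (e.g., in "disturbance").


Suffix: -ance
Example: disturbance (disturb + -ance)
Meaning = state of


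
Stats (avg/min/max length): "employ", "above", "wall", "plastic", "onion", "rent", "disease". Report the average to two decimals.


Lengths: "employ"=6, "above"=5, "wall"=4, "plastic"=7, "onion"=5, "rent"=4, "disease"=7
Sum = 38, Count = 7
Average = 38/7 = 5.43
= avg=5.43, min=4, max=7


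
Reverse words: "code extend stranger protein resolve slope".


Original: "code extend stranger protein resolve slope"
Words (1..n): code | extend | stranger | protein | resolve | slope
Reversed (n..1): slope | resolve | protein | stranger | extend | code
Result = "slope resolve protein stranger extend code"


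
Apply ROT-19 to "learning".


Word: "learning"
Shift: 19
Each letter → (letter + shift) mod 26:
  'l' (11) + 19 = 4 → 'e'
  'e' (4) + 19 = 23 → 'x'
  'a' (0) + 19 = 19 → 't'
  'r' (17) + 19 = 10 → 'k'
  'n' (13) + 19 = 6 → 'g'
  'i' (8) + 19 = 1 → 'b'
  'n' (13) + 19 = 6 → 'g'
  'g' (6) + 19 = 25 → 'z'
Result = "extkgbgz"


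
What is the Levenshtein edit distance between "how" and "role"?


Word 1: "how" (length 3)
Word 2: "role" (length 4)
One optimal edit sequence (insert/delete/substitute each cost 1):
  1. substitute 'h' -> 'r'  (+1)
  2. keep 'o'
  3. insert 'l'  (+1)
  4. substitute 'w' -> 'e'  (+1)
Total edit operations: 3
Edit distance = 3


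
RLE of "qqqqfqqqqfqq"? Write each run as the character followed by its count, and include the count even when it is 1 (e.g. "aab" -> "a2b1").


String: "qqqqfqqqqfqq"
Scanning for consecutive runs:
  'q' x 4
  'f' x 1
  'q' x 4
  'f' x 1
  'q' x 2
RLE = "q4f1q4f1q2"


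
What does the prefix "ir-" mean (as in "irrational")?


Prefix: ir-
As in: irrational -> ir- + rational
Meaning = not


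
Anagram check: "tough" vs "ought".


Word 1: "tough" → sorted: ghotu
Word 2: "ought" → sorted: ghotu
Same letters? ghotu == ghotu
Anagram = Yes


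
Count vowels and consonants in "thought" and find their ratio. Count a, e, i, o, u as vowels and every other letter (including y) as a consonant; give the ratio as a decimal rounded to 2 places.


Word: "thought"
Vowels (a,e,i,o,u): 2
Consonants: 5
Ratio = 2/5
= 0.40
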